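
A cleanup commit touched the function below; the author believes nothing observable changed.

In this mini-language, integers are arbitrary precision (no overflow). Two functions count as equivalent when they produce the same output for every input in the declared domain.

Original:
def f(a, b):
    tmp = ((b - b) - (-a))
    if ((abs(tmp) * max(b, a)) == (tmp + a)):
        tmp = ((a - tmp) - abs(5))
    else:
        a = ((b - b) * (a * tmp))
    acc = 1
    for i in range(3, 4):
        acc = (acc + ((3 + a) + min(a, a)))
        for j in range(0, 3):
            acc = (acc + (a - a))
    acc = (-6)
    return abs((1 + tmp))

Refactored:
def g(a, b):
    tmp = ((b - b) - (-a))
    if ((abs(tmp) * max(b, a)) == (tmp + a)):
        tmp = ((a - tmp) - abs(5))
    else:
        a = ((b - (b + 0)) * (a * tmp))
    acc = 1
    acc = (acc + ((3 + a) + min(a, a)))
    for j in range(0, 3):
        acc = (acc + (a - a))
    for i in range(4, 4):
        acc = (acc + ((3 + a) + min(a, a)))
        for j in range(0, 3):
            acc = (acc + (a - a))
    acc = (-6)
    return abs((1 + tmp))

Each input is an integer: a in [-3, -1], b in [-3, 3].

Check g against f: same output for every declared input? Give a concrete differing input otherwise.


Side by side, the visible changes include: min/max/abs usage differs, loop structure differs, constant usage differs, arithmetic usage differs, statement counts differ.
One worked example (a=-3, b=-1) — f: tmp = -3; ((abs(tmp) * max(b, a)) == (tmp + a)) -> false; a = 0; acc = 1; [i=3]; acc = 4; [j=0]; acc = 4; [j=1]; acc = 4; [j=2]; acc = 4; acc = -6; return 2; g: tmp = -3; ((abs(tmp) * max(b, a)) == (tmp + a)) -> false; a = 0; acc = 1; acc = 4; [j=0]; acc = 4; [j=1]; acc = 4; [j=2]; acc = 4; the i loop: no iterations; acc = -6; return 2; agreement on 2.
Sweeping the whole domain (21 inputs) finds no disagreement.
verdict: equivalent


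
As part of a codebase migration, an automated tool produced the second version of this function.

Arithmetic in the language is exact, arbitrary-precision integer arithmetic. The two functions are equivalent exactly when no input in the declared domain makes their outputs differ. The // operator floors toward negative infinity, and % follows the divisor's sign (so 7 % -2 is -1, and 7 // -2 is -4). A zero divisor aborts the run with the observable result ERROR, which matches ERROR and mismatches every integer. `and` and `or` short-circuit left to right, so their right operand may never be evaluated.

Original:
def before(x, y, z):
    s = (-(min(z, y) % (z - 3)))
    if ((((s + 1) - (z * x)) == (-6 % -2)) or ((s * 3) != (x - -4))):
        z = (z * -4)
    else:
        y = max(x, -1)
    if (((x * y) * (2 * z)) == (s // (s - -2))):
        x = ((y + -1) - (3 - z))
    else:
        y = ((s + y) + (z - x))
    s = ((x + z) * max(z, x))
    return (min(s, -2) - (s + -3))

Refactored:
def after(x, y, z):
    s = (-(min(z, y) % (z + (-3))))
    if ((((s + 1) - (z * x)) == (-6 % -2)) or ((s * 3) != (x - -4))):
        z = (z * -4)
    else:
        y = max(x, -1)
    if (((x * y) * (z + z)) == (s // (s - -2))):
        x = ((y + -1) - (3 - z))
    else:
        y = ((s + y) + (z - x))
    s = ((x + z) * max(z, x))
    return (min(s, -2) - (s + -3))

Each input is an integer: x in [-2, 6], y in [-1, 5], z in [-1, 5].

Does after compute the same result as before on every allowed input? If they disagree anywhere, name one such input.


The two are interchangeable: arithmetic usage differs, constant usage differs, and every declared input agrees.
One worked example (x=6, y=4, z=3) — before: a zero divisor aborts: ERROR; after: a zero divisor aborts: ERROR; agreement on ERROR.
An exhaustive pass over the 441 declared inputs shows identical outputs.
verdict: equivalent


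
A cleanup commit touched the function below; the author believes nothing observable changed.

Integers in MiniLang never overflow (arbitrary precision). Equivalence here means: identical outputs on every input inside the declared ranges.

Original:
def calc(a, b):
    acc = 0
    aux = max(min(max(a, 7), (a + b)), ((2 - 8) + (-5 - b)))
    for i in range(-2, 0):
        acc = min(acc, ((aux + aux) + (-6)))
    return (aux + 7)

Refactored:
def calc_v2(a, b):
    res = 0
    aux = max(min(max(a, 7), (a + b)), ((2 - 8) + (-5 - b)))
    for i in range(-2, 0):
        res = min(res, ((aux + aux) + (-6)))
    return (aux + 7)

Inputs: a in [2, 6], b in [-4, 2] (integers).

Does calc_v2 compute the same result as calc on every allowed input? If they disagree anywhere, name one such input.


Comparing the listings, the differences include: local variable names differ.
Spot check at a=5, b=-1 — calc: acc := 0 | aux := 4 | iter i=-2: | acc := 0 | iter i=-1: | acc := 0 | result 11. calc_v2: res := 0 | aux := 4 | iter i=-2: | res := 0 | iter i=-1: | res := 0 | result 11. Both give 11.
An exhaustive pass over the 35 declared inputs shows identical outputs.
verdict: equivalent


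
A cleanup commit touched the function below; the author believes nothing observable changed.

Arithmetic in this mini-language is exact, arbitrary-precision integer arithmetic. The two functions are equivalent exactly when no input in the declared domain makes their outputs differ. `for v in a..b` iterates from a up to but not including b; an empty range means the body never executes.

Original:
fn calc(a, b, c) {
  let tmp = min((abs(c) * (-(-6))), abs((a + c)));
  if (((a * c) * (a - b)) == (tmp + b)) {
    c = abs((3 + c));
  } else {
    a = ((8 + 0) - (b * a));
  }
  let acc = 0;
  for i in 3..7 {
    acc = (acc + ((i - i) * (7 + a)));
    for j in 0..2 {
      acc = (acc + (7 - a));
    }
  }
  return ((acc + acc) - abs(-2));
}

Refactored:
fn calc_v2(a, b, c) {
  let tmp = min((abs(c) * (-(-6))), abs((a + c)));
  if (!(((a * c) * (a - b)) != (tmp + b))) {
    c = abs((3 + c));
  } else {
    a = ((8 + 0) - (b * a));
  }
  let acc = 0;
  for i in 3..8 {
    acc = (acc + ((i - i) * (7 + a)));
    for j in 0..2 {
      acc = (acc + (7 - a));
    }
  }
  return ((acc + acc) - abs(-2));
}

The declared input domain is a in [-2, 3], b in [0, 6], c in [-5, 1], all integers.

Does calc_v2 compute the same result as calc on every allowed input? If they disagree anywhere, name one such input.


Run the pair on a=-2, b=0, c=-5.
calc: tmp=7, then (((a * c) * (a - b)) == (tmp + b)) is false, then a=8, then acc=0, then (i=3), then acc=0, then (j=0), then acc=-1, then (j=1), then acc=-2, then (i=4), then acc=-2, then (j=0), then acc=-3, then (j=1), then acc=-4, then (i=5), then acc=-4, then (j=0), then acc=-5, then (j=1), then acc=-6, then (i=6), then acc=-6, then (j=0), then acc=-7, then (j=1), then acc=-8, then returns -18
calc_v2: tmp=7, then (!(((a * c) * (a - b)) != (tmp + b))) is false, then a=8, then acc=0, then (i=3), then acc=0, then (j=0), then acc=-1, then (j=1), then acc=-2, then (i=4), then acc=-2, then (j=0), then acc=-3, then (j=1), then acc=-4, then (i=5), then acc=-4, then (j=0), then acc=-5, then (j=1), then acc=-6, then (i=6), then acc=-6, then (j=0), then acc=-7, then (j=1), then acc=-8, then (i=7), then acc=-8, then (j=0), then acc=-9, then (j=1), then acc=-10, then returns -22
-18 != -22, so the rewrite changes behavior.
verdict: not equivalent; witness: a=-2, b=0, c=-5


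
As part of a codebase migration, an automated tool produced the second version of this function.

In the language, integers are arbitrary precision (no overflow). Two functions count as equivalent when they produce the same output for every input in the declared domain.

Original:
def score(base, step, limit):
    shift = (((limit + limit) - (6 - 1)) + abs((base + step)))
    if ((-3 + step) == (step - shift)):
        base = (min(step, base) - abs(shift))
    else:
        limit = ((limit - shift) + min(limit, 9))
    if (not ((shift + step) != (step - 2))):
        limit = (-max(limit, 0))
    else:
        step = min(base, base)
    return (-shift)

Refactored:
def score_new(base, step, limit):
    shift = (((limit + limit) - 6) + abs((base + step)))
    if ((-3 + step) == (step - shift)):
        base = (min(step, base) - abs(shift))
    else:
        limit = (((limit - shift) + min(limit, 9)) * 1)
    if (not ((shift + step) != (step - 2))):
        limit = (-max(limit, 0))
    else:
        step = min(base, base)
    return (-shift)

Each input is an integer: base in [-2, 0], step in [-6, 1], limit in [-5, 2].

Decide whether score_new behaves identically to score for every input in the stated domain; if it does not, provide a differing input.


The rewrite breaks on base=-2, step=-6, limit=-5, where the results are 7 and 8.
score: shift := -7 | ((-3 + step) == (step - shift)): false | limit := -3 | (not ((shift + step) != (step - 2))): false | step := -2 | result 7
score_new: shift := -8 | ((-3 + step) == (step - shift)): false | limit := -2 | (not ((shift + step) != (step - 2))): false | step := -2 | result 8
verdict: not equivalent; witness: base=-2, step=-6, limit=-5


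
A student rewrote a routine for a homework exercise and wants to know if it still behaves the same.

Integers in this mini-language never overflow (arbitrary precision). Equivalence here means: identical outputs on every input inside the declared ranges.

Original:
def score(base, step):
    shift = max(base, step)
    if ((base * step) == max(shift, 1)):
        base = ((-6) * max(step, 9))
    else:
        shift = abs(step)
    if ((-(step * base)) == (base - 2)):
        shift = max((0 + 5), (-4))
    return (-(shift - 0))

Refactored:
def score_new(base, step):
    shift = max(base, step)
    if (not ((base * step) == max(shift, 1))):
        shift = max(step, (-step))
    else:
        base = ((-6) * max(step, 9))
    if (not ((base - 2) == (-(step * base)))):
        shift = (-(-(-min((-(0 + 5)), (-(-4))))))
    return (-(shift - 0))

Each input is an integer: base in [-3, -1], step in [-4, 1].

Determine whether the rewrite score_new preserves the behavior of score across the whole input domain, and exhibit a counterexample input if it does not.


These are not equivalent — on base=-3, step=-4 the outputs split (-4 vs -5).
score: shift := -3 | ((base * step) == max(shift, 1)): false | shift := 4 | ((-(step * base)) == (base - 2)): false | result -4
score_new: shift := -3 | (not ((base * step) == max(shift, 1))): true | shift := 4 | (not ((base - 2) == (-(step * base)))): true | shift := 5 | result -5
verdict: not equivalent; witness: base=-3, step=-4


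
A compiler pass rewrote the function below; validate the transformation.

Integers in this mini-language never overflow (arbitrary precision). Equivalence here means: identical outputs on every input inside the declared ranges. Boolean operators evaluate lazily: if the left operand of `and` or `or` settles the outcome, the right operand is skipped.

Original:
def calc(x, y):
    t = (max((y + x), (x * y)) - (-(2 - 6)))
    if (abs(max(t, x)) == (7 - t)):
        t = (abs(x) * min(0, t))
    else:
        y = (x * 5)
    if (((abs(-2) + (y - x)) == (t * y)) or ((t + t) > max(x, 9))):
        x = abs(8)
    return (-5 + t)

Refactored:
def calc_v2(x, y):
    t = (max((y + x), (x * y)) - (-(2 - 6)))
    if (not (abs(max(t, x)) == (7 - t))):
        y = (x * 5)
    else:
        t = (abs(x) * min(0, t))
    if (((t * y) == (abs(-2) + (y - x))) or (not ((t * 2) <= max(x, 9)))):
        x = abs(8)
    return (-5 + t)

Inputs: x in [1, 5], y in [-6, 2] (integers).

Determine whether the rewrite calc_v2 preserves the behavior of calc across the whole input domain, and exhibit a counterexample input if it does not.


Differences: arithmetic usage differs, plus constant usage differs, plus boolean connective usage differs, plus comparison usage differs — yet all 45 inputs agree.
verdict: equivalent


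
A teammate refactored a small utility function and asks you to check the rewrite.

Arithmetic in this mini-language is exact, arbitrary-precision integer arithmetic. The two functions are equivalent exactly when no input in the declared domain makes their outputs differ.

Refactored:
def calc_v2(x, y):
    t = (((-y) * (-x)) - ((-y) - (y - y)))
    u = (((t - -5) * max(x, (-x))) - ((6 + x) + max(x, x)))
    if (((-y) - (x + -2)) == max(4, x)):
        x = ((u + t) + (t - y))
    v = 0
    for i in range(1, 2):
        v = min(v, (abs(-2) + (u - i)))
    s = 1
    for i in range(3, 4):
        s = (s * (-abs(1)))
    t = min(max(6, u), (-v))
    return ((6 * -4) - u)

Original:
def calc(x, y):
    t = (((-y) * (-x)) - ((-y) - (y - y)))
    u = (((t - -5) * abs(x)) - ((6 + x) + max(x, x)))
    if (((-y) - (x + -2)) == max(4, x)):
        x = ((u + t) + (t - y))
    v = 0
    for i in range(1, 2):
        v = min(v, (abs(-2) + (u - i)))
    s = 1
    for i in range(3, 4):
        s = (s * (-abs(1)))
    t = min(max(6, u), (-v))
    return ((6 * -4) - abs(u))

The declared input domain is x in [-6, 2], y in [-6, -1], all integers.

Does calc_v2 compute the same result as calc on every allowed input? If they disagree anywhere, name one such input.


There is a counterexample at x=0, y=-6: -30 on one side, -18 on the other.
calc: t=-6, then u=-6, then (((-y) - (x + -2)) == max(4, x)) is false, then v=0, then (i=1), then v=-5, then s=1, then (i=3), then s=-1, then t=5, then returns -30
calc_v2: t=-6, then u=-6, then (((-y) - (x + -2)) == max(4, x)) is false, then v=0, then (i=1), then v=-5, then s=1, then (i=3), then s=-1, then t=5, then returns -18
verdict: not equivalent; witness: x=0, y=-6


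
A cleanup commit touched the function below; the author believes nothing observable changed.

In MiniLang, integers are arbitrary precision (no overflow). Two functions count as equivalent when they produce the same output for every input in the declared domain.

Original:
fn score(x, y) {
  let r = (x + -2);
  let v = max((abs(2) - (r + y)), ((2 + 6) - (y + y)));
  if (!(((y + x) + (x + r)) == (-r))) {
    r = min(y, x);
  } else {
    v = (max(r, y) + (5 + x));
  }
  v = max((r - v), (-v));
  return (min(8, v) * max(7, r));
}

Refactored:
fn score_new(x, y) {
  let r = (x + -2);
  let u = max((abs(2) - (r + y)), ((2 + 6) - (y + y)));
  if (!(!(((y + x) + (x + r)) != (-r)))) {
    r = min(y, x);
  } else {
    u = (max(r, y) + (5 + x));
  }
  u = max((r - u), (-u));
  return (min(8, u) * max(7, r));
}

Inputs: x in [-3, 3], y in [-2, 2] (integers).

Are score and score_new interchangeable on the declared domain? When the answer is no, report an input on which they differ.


The two are interchangeable: local variable names differ; and comparison usage differs; and boolean connective usage differs, and every declared input agrees.
Spot check at x=0, y=0 — score: r := -2 | v := 8 | (!(((y + x) + (x + r)) == (-r))): true | r := 0 | v := -8 | result -56. score_new: r := -2 | u := 8 | (!(!(((y + x) + (x + r)) != (-r)))): true | r := 0 | u := -8 | result -56. Both give -56.
Across all 35 domain points the two functions coincide.
verdict: equivalent


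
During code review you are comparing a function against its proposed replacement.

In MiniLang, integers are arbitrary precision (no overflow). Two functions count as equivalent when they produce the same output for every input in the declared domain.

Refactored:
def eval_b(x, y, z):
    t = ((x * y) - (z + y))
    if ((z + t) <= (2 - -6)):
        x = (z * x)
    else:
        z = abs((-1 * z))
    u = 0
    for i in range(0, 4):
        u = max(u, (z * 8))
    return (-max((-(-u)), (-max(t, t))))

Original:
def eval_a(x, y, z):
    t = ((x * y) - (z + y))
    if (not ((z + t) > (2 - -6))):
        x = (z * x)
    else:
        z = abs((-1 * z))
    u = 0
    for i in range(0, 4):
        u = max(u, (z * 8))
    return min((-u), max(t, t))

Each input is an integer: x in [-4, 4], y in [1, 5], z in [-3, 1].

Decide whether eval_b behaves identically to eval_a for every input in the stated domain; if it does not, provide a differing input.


Side by side, the visible changes include: boolean connective usage differs; and min/max/abs usage differs; and comparison usage differs.
Tracing x=-2, y=5, z=0: eval_a: t = -15; (not ((z + t) > (2 - -6))) -> true; x = 0; u = 0; [i=0]; u = 0; [i=1]; u = 0; [i=2]; u = 0; [i=3]; u = 0; return -15 | eval_b: t = -15; ((z + t) <= (2 - -6)) -> true; x = 0; u = 0; [i=0]; u = 0; [i=1]; u = 0; [i=2]; u = 0; [i=3]; u = 0; return -15 — matching result -15.
Sweeping the whole domain (225 inputs) finds no disagreement.
verdict: equivalent


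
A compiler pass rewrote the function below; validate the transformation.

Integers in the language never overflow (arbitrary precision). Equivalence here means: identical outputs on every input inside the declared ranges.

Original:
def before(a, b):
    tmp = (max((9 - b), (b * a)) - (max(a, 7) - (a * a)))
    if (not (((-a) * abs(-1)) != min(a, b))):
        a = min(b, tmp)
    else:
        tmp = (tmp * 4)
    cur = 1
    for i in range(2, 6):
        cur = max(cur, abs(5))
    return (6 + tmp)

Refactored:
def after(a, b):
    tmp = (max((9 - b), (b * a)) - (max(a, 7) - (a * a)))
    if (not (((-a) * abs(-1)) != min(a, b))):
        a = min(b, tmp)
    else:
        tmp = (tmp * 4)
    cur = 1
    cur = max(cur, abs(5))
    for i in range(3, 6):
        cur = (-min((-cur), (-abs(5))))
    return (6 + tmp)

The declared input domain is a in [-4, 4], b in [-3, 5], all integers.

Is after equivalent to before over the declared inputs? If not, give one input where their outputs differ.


Behavior is preserved: although constant usage differs; also loop structure differs; also statement counts differ; also min/max/abs usage differs, the outputs never diverge.
Spot check at a=-4, b=4 — before: tmp = 14; (not (((-a) * abs(-1)) != min(a, b))) -> false; tmp = 56; cur = 1; [i=2]; cur = 5; [i=3]; cur = 5; [i=4]; cur = 5; [i=5]; cur = 5; return 62. after: tmp = 14; (not (((-a) * abs(-1)) != min(a, b))) -> false; tmp = 56; cur = 1; cur = 5; [i=3]; cur = 5; [i=4]; cur = 5; [i=5]; cur = 5; return 62. Both give 62.
Every one of the 81 inputs gives matching results.
verdict: equivalent


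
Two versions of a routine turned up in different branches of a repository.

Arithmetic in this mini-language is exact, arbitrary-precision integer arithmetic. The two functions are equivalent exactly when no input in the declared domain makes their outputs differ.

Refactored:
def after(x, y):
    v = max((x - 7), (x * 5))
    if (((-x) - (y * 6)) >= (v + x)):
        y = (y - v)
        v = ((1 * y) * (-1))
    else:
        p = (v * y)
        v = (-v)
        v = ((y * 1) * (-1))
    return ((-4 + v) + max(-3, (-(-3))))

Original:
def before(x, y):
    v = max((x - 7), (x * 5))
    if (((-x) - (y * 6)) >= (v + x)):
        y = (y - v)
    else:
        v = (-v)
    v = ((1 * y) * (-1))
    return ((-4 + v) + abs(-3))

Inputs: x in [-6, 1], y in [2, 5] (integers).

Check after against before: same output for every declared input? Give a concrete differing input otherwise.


Behavior is preserved: although arithmetic usage differs; also local variable names differ; also statement counts differ; also constant usage differs; also min/max/abs usage differs, the outputs never diverge.
Spot check at x=-2, y=3 — before: v = -9; (((-x) - (y * 6)) >= (v + x)) -> false; v = 9; v = -3; return -4. after: v = -9; (((-x) - (y * 6)) >= (v + x)) -> false; p = -27; v = 9; v = -3; return -4. Both give -4.
Every one of the 32 inputs gives matching results.
verdict: equivalent


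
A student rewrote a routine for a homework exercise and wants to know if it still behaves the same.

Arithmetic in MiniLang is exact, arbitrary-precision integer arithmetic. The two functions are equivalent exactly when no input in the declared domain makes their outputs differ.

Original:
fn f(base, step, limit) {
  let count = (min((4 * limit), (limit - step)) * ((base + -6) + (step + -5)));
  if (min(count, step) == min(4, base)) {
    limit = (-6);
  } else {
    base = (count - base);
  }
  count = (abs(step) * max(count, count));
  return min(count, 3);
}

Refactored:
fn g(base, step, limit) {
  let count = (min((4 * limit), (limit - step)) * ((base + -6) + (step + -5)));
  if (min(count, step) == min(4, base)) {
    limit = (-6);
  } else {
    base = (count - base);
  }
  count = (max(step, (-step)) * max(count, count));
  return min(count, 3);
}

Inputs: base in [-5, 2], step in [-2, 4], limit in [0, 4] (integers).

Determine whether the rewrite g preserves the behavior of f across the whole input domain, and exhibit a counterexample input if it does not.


Side by side, the visible changes include: min/max/abs usage differs.
Spot check at base=0, step=4, limit=4 — f: count=0, then (min(count, step) == min(4, base)) is true, then limit=-6, then count=0, then returns 0. g: count=0, then (min(count, step) == min(4, base)) is true, then limit=-6, then count=0, then returns 0. Both give 0.
Checked all 280 inputs in the declared domain: the outputs agree on every one.
verdict: equivalent


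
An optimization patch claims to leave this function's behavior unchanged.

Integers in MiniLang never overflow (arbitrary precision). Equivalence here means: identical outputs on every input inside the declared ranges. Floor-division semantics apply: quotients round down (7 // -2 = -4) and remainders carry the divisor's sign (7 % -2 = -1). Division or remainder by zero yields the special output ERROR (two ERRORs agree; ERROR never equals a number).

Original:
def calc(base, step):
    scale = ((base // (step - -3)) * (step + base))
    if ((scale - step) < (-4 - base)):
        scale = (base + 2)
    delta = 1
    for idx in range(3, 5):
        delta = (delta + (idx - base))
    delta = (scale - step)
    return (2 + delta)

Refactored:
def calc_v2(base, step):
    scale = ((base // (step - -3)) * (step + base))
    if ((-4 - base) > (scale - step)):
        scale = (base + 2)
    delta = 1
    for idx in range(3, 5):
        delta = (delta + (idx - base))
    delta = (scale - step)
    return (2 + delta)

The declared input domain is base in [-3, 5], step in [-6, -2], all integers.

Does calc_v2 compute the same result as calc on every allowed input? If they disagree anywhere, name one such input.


This is a faithful refactor — comparison usage differs, but the computed results match everywhere.
As a probe, take base=0, step=-4: calc runs scale becomes 0; next ((scale - step) < (-4 - base)) evaluates to false; next delta becomes 1; next at idx=3:; next delta becomes 4; next at idx=4:; next delta becomes 8; next delta becomes 4; next final value 6; calc_v2 runs scale becomes 0; next ((-4 - base) > (scale - step)) evaluates to false; next delta becomes 1; next at idx=3:; next delta becomes 4; next at idx=4:; next delta becomes 8; next delta becomes 4; next final value 6; both end at 6.
An exhaustive pass over the 45 declared inputs shows identical outputs.
verdict: equivalent


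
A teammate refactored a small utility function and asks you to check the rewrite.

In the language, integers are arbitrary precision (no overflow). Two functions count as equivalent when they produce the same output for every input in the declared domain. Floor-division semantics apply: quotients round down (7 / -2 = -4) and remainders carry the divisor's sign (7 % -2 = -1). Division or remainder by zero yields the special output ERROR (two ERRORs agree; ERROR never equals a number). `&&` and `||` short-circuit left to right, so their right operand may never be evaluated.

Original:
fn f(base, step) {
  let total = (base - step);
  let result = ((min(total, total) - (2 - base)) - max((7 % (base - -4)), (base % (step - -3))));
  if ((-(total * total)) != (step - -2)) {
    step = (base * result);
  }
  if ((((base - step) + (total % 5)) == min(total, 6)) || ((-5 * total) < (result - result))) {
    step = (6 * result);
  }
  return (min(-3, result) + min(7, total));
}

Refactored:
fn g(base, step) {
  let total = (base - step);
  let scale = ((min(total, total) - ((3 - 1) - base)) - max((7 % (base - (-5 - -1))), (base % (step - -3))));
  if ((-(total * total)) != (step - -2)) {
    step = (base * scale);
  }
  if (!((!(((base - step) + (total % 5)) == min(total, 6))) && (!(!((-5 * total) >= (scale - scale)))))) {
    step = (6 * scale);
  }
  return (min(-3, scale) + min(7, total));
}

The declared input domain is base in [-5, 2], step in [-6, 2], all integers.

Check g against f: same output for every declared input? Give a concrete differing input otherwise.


The two versions differ — the changes include local variable names differ, plus arithmetic usage differs, plus comparison usage differs, plus constant usage differs, plus boolean connective usage differs.
Spot check at base=-1, step=0 — f: total := -1 | result := -6 | ((-(total * total)) != (step - -2)): true | step := 6 | ((((base - step) + (total % 5)) == min(total, 6)) || ((-5 * total) < (result - result))): false | result -7. g: total := -1 | scale := -6 | ((-(total * total)) != (step - -2)): true | step := 6 | (!((!(((base - step) + (total % 5)) == min(total, 6))) && (!(!((-5 * total) >= (scale - scale)))))): false | result -7. Both give -7.
Every one of the 72 inputs gives matching results.
verdict: equivalent


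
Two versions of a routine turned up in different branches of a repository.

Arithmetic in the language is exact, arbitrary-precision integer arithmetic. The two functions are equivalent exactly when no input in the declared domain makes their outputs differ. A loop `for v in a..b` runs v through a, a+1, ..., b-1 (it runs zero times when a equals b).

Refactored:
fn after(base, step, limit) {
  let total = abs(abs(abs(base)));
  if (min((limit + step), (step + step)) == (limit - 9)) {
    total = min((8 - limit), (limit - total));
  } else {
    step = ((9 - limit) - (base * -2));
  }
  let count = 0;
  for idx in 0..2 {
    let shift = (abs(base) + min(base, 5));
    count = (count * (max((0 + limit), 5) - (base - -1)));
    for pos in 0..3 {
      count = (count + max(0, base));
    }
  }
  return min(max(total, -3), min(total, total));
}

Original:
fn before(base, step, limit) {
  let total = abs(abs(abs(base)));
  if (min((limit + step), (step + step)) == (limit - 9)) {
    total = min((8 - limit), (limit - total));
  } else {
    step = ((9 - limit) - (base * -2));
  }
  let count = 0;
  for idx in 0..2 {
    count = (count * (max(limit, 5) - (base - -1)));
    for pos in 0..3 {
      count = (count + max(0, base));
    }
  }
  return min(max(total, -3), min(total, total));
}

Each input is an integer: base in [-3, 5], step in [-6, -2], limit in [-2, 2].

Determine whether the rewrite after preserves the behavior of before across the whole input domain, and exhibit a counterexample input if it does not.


This is a faithful refactor — constant usage differs; min/max/abs usage differs; arithmetic usage differs; local variable names differ; statement counts differ, but the computed results match everywhere.
Spot check at base=2, step=-4, limit=2 — before: total := 2 | (min((limit + step), (step + step)) == (limit - 9)): false | step := 11 | count := 0 | iter idx=0: | count := 0 | iter pos=0: | count := 2 | iter pos=1: | count := 4 | iter pos=2: | count := 6 | iter idx=1: | count := 12 | iter pos=0: | count := 14 | iter pos=1: | count := 16 | iter pos=2: | count := 18 | result 2. after: total := 2 | (min((limit + step), (step + step)) == (limit - 9)): false | step := 11 | count := 0 | iter idx=0: | shift := 4 | count := 0 | iter pos=0: | count := 2 | iter pos=1: | count := 4 | iter pos=2: | count := 6 | iter idx=1: | shift := 4 | count := 12 | iter pos=0: | count := 14 | iter pos=1: | count := 16 | iter pos=2: | count := 18 | result 2. Both give 2.
Checked all 225 inputs in the declared domain: the outputs agree on every one.
verdict: equivalent


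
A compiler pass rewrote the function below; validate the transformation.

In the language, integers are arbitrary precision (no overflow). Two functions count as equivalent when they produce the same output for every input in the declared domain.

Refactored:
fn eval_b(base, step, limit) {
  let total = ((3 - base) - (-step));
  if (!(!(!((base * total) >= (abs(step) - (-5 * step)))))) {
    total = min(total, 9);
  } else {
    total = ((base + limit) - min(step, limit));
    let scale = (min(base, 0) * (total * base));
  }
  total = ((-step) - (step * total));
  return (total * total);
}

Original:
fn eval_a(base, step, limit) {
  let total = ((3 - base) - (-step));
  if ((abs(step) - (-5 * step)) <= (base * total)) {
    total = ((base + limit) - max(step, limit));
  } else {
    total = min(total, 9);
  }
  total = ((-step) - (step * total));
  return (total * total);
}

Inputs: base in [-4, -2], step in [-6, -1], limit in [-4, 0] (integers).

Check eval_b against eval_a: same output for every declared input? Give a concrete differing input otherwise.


Try base=-4, step=-6, limit=-4.
eval_a: total = 1; ((abs(step) - (-5 * step)) <= (base * total)) -> true; total = -4; total = -18; return 324
eval_b: total = 1; (!(!(!((base * total) >= (abs(step) - (-5 * step)))))) -> false; total = -2; scale = -32; total = -6; return 36
324 against 36: the behavior changed.
verdict: not equivalent; witness: base=-4, step=-6, limit=-4


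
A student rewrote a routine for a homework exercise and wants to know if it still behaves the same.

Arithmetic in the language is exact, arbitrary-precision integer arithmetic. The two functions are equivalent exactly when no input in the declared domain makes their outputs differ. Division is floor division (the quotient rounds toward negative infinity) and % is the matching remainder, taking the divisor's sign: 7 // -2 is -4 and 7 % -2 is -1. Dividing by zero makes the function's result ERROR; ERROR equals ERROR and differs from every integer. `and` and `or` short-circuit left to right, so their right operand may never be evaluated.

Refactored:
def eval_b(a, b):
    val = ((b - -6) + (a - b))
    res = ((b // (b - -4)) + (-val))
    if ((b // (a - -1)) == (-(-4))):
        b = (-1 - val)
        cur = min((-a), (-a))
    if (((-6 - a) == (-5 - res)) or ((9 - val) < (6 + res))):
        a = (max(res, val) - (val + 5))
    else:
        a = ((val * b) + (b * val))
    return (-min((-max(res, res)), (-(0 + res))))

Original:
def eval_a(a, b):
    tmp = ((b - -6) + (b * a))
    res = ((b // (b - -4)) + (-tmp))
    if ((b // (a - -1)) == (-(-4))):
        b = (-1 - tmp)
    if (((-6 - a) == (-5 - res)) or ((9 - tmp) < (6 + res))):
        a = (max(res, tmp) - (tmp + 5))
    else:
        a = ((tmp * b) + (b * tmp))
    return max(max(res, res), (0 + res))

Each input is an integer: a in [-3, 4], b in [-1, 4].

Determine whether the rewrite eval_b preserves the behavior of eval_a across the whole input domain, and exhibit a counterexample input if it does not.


These are not equivalent — on a=-3, b=-1 the outputs split (-9 vs -4).
eval_a: tmp becomes 8; next res becomes -9; next ((b // (a - -1)) == (-(-4))) evaluates to false; next (((-6 - a) == (-5 - res)) or ((9 - tmp) < (6 + res))) evaluates to false; next a becomes -16; next final value -9
eval_b: val becomes 3; next res becomes -4; next ((b // (a - -1)) == (-(-4))) evaluates to false; next (((-6 - a) == (-5 - res)) or ((9 - val) < (6 + res))) evaluates to false; next a becomes -6; next final value -4
verdict: not equivalent; witness: a=-3, b=-1


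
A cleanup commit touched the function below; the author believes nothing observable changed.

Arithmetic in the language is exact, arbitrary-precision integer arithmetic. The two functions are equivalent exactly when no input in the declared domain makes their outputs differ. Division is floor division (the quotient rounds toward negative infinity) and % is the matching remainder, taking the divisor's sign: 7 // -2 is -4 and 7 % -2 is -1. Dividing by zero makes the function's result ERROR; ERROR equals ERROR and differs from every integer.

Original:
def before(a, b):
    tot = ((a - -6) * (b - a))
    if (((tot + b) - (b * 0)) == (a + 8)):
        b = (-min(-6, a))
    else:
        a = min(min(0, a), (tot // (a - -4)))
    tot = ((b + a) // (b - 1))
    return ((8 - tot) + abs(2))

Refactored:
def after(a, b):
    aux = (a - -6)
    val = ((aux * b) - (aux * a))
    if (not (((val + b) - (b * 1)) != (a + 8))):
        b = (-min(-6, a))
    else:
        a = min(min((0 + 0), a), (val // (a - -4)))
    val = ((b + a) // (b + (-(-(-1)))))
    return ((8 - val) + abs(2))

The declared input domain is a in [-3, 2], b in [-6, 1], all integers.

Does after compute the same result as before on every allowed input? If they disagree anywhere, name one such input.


On input a=-3, b=-1, before returns 10 while after returns 8.
verdict: not equivalent; witness: a=-3, b=-1


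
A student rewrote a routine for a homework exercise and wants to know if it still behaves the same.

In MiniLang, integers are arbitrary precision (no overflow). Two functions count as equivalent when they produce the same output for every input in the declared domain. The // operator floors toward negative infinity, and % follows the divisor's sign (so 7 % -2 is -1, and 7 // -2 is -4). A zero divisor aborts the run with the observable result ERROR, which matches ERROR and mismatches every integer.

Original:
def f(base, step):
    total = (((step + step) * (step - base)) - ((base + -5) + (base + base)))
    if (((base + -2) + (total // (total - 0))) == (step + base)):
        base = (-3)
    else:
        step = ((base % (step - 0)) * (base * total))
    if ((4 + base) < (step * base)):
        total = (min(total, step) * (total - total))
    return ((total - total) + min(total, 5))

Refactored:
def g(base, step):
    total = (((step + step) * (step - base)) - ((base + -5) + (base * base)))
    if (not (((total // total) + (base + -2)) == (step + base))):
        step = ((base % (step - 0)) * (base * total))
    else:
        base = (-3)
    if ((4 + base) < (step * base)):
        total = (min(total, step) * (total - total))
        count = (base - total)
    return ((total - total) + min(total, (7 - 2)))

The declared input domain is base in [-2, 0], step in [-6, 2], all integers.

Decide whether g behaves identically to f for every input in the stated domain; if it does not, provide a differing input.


There is a counterexample at base=-2, step=-2: 5 on one side, 3 on the other.
f: total := 11 | (((base + -2) + (total // (total - 0))) == (step + base)): false | step := 0 | ((4 + base) < (step * base)): false | result 5
g: total := 3 | (not (((total // total) + (base + -2)) == (step + base))): true | step := 0 | ((4 + base) < (step * base)): false | result 3
verdict: not equivalent; witness: base=-2, step=-2


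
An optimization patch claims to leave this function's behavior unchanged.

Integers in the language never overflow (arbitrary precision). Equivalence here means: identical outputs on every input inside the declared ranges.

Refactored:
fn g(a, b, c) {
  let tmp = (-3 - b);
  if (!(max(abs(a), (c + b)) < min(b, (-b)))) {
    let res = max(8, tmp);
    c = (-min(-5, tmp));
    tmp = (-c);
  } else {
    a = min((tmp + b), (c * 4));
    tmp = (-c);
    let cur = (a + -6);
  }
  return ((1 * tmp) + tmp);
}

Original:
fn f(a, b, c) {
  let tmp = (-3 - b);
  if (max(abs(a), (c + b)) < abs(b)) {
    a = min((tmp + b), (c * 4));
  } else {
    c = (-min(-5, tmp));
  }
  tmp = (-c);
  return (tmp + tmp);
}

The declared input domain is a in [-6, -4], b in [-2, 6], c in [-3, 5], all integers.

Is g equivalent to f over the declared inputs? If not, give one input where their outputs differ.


At a=-5, b=6, c=-3: f gives 6, g gives -18.
verdict: not equivalent; witness: a=-5, b=6, c=-3


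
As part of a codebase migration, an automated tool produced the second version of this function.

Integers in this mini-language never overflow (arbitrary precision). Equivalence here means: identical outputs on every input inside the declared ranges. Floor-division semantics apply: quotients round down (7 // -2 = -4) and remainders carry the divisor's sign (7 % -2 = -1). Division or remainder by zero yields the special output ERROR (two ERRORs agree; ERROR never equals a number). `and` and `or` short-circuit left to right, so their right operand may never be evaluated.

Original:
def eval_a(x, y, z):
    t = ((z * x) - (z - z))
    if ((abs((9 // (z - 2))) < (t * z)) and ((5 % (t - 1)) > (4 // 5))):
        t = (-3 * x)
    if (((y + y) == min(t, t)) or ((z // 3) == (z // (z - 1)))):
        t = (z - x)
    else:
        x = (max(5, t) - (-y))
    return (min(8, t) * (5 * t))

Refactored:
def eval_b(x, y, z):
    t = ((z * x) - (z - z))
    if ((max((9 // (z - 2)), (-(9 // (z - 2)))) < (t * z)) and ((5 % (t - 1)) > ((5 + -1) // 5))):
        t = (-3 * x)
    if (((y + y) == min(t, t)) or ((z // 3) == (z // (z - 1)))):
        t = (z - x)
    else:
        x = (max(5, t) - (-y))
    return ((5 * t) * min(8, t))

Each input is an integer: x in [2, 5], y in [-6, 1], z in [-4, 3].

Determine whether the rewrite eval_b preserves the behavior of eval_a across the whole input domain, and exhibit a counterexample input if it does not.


Comparing the listings, the differences include: min/max/abs usage differs; and arithmetic usage differs; and constant usage differs.
Tracing x=5, y=-1, z=-1: eval_a: t = -5; ((abs((9 // (z - 2))) < (t * z)) and ((5 % (t - 1)) > (4 // 5))) -> false; (((y + y) == min(t, t)) or ((z // 3) == (z // (z - 1)))) -> false; x = 4; return 125 | eval_b: t = -5; ((max((9 // (z - 2)), (-(9 // (z - 2)))) < (t * z)) and ((5 % (t - 1)) > ((5 + -1) // 5))) -> false; (((y + y) == min(t, t)) or ((z // 3) == (z // (z - 1)))) -> false; x = 4; return 125 — matching result 125.
Every one of the 256 inputs gives matching results.
verdict: equivalent


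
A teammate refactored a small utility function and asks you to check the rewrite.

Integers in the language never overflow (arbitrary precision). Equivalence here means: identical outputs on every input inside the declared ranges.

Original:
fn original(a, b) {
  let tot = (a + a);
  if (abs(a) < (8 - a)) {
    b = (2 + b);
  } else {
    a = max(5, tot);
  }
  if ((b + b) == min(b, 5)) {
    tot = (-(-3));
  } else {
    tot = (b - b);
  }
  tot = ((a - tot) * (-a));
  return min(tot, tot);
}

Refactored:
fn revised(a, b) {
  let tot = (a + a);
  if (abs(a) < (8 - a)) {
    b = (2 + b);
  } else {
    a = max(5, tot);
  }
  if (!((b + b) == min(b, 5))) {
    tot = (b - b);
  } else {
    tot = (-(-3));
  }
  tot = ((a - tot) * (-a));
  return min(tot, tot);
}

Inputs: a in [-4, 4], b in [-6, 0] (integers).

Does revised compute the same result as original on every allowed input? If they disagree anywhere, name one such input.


Comparing the listings, the differences include: boolean connective usage differs.
Spot check at a=3, b=0 — original: tot=6, then (abs(a) < (8 - a)) is true, then b=2, then ((b + b) == min(b, 5)) is false, then tot=0, then tot=-9, then returns -9. revised: tot=6, then (abs(a) < (8 - a)) is true, then b=2, then (!((b + b) == min(b, 5))) is true, then tot=0, then tot=-9, then returns -9. Both give -9.
Every one of the 63 inputs gives matching results.
verdict: equivalent


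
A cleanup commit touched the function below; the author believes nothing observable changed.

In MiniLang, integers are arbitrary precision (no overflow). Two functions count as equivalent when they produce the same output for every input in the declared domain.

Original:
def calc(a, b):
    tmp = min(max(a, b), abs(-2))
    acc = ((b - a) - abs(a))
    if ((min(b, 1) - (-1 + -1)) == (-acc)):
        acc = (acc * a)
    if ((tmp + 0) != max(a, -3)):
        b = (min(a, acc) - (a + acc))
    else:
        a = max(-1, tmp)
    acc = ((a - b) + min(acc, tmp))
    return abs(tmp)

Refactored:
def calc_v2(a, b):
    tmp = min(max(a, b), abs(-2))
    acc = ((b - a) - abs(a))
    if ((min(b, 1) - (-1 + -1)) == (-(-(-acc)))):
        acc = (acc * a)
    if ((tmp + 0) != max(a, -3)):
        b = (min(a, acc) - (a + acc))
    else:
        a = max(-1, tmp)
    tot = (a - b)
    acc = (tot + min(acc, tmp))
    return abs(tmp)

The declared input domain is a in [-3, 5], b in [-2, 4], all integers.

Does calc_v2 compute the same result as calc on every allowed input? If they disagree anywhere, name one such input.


Behavior is preserved: although local variable names differ; statement counts differ, the outputs never diverge.
Tracing a=4, b=-2: calc: tmp := 2 | acc := -10 | ((min(b, 1) - (-1 + -1)) == (-acc)): false | ((tmp + 0) != max(a, -3)): true | b := -4 | acc := -2 | result 2 | calc_v2: tmp := 2 | acc := -10 | ((min(b, 1) - (-1 + -1)) == (-(-(-acc)))): false | ((tmp + 0) != max(a, -3)): true | b := -4 | tot := 8 | acc := -2 | result 2 — matching result 2.
Every one of the 63 inputs gives matching results.
verdict: equivalent
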